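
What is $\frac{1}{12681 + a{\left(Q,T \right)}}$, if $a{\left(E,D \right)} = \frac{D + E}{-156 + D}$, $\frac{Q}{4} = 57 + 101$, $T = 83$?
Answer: $\frac{73}{924998} \approx 7.8919 \cdot 10^{-5}$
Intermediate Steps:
$Q = 632$ ($Q = 4 \left(57 + 101\right) = 4 \cdot 158 = 632$)
$a{\left(E,D \right)} = \frac{D + E}{-156 + D}$
$\frac{1}{12681 + a{\left(Q,T \right)}} = \frac{1}{12681 + \frac{83 + 632}{-156 + 83}} = \frac{1}{12681 + \frac{1}{-73} \cdot 715} = \frac{1}{12681 - \frac{715}{73}} = \frac{1}{\frac{924998}{73}} = \frac{73}{924998}$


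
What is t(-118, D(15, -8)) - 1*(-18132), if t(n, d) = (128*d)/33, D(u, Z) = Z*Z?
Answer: 606548/33 ≈ 18380.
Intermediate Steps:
D(u, Z) = Z²
t(n, d) = 128*d/33 (t(n, d) = (128*d)*(1/33) = 128*d/33)
t(-118, D(15, -8)) - 1*(-18132) = (128/33)*(-8)² - 1*(-18132) = (128/33)*64 + 18132 = 8192/33 + 18132 = 606548/33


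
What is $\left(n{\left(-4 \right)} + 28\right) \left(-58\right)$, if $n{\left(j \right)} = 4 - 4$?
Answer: $-1624$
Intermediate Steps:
$n{\left(j \right)} = 0$
$\left(n{\left(-4 \right)} + 28\right) \left(-58\right) = \left(0 + 28\right) \left(-58\right) = 28 \left(-58\right) = -1624$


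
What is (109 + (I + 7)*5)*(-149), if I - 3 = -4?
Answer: -20711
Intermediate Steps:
I = -1 (I = 3 - 4 = -1)
(109 + (I + 7)*5)*(-149) = (109 + (-1 + 7)*5)*(-149) = (109 + 6*5)*(-149) = (109 + 30)*(-149) = 139*(-149) = -20711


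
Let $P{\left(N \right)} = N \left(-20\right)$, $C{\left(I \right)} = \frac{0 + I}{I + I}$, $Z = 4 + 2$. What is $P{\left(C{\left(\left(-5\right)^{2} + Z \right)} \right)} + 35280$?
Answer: $35270$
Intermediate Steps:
$Z = 6$
$C{\left(I \right)} = \frac{1}{2}$ ($C{\left(I \right)} = \frac{I}{2 I} = I \frac{1}{2 I} = \frac{1}{2}$)
$P{\left(N \right)} = - 20 N$
$P{\left(C{\left(\left(-5\right)^{2} + Z \right)} \right)} + 35280 = \left(-20\right) \frac{1}{2} + 35280 = -10 + 35280 = 35270$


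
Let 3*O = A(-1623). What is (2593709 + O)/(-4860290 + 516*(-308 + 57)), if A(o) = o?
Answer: -1296584/2494903 ≈ -0.51969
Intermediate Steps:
O = -541 (O = (⅓)*(-1623) = -541)
(2593709 + O)/(-4860290 + 516*(-308 + 57)) = (2593709 - 541)/(-4860290 + 516*(-308 + 57)) = 2593168/(-4860290 + 516*(-251)) = 2593168/(-4860290 - 129516) = 2593168/(-4989806) = 2593168*(-1/4989806) = -1296584/2494903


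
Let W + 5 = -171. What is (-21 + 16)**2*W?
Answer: -4400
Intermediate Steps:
W = -176 (W = -5 - 171 = -176)
(-21 + 16)**2*W = (-21 + 16)**2*(-176) = (-5)**2*(-176) = 25*(-176) = -4400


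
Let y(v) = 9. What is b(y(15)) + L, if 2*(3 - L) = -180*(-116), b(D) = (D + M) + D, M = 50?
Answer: -10369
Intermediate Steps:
b(D) = 50 + 2*D (b(D) = (D + 50) + D = (50 + D) + D = 50 + 2*D)
L = -10437 (L = 3 - (-90)*(-116) = 3 - ½*20880 = 3 - 10440 = -10437)
b(y(15)) + L = (50 + 2*9) - 10437 = (50 + 18) - 10437 = 68 - 10437 = -10369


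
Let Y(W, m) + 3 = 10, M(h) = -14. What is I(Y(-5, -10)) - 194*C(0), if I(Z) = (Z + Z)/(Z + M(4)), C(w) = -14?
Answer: 2714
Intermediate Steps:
Y(W, m) = 7 (Y(W, m) = -3 + 10 = 7)
I(Z) = 2*Z/(-14 + Z) (I(Z) = (Z + Z)/(Z - 14) = (2*Z)/(-14 + Z) = 2*Z/(-14 + Z))
I(Y(-5, -10)) - 194*C(0) = 2*7/(-14 + 7) - 194*(-14) = 2*7/(-7) - 1*(-2716) = 2*7*(-⅐) + 2716 = -2 + 2716 = 2714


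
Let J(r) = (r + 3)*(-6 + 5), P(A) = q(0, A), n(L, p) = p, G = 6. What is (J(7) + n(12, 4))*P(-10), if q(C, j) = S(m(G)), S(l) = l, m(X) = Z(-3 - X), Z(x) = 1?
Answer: -6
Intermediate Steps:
m(X) = 1
q(C, j) = 1
P(A) = 1
J(r) = -3 - r (J(r) = (3 + r)*(-1) = -3 - r)
(J(7) + n(12, 4))*P(-10) = ((-3 - 1*7) + 4)*1 = ((-3 - 7) + 4)*1 = (-10 + 4)*1 = -6*1 = -6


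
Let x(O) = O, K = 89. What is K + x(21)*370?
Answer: 7859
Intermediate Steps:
K + x(21)*370 = 89 + 21*370 = 89 + 7770 = 7859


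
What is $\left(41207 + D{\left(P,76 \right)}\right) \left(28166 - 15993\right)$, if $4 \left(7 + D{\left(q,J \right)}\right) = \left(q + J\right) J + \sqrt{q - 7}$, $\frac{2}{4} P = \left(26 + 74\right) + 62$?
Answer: $594042400 + \frac{12173 \sqrt{317}}{4} \approx 5.941 \cdot 10^{8}$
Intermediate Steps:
$P = 324$ ($P = 2 \left(\left(26 + 74\right) + 62\right) = 2 \left(100 + 62\right) = 2 \cdot 162 = 324$)
$D{\left(q,J \right)} = -7 + \frac{\sqrt{-7 + q}}{4} + \frac{J \left(J + q\right)}{4}$ ($D{\left(q,J \right)} = -7 + \frac{\left(q + J\right) J + \sqrt{q - 7}}{4} = -7 + \frac{\left(J + q\right) J + \sqrt{-7 + q}}{4} = -7 + \frac{J \left(J + q\right) + \sqrt{-7 + q}}{4} = -7 + \frac{\sqrt{-7 + q} + J \left(J + q\right)}{4} = -7 + \left(\frac{\sqrt{-7 + q}}{4} + \frac{J \left(J + q\right)}{4}\right) = -7 + \frac{\sqrt{-7 + q}}{4} + \frac{J \left(J + q\right)}{4}$)
$\left(41207 + D{\left(P,76 \right)}\right) \left(28166 - 15993\right) = \left(41207 + \left(-7 + \frac{76^{2}}{4} + \frac{\sqrt{-7 + 324}}{4} + \frac{1}{4} \cdot 76 \cdot 324\right)\right) \left(28166 - 15993\right) = \left(41207 + \left(-7 + \frac{1}{4} \cdot 5776 + \frac{\sqrt{317}}{4} + 6156\right)\right) 12173 = \left(41207 + \left(-7 + 1444 + \frac{\sqrt{317}}{4} + 6156\right)\right) 12173 = \left(41207 + \left(7593 + \frac{\sqrt{317}}{4}\right)\right) 12173 = \left(48800 + \frac{\sqrt{317}}{4}\right) 12173 = 594042400 + \frac{12173 \sqrt{317}}{4}$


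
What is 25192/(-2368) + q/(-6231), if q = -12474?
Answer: -5309705/614792 ≈ -8.6366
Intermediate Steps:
25192/(-2368) + q/(-6231) = 25192/(-2368) - 12474/(-6231) = 25192*(-1/2368) - 12474*(-1/6231) = -3149/296 + 4158/2077 = -5309705/614792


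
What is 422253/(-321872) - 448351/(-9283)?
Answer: 140391858473/2987937776 ≈ 46.986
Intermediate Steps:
422253/(-321872) - 448351/(-9283) = 422253*(-1/321872) - 448351*(-1/9283) = -422253/321872 + 448351/9283 = 140391858473/2987937776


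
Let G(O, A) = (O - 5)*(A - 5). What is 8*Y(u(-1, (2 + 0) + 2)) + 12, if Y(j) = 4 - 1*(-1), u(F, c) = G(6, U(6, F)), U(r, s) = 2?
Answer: 52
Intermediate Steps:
G(O, A) = (-5 + A)*(-5 + O) (G(O, A) = (-5 + O)*(-5 + A) = (-5 + A)*(-5 + O))
u(F, c) = -3 (u(F, c) = 25 - 5*2 - 5*6 + 2*6 = 25 - 10 - 30 + 12 = -3)
Y(j) = 5 (Y(j) = 4 + 1 = 5)
8*Y(u(-1, (2 + 0) + 2)) + 12 = 8*5 + 12 = 40 + 12 = 52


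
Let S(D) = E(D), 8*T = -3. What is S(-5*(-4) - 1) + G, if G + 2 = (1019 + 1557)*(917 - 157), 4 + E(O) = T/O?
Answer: 297578605/152 ≈ 1.9578e+6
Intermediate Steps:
T = -3/8 (T = (⅛)*(-3) = -3/8 ≈ -0.37500)
E(O) = -4 - 3/(8*O)
S(D) = -4 - 3/(8*D)
G = 1957758 (G = -2 + (1019 + 1557)*(917 - 157) = -2 + 2576*760 = -2 + 1957760 = 1957758)
S(-5*(-4) - 1) + G = (-4 - 3/(8*(-5*(-4) - 1))) + 1957758 = (-4 - 3/(8*(20 - 1))) + 1957758 = (-4 - 3/8/19) + 1957758 = (-4 - 3/8*1/19) + 1957758 = (-4 - 3/152) + 1957758 = -611/152 + 1957758 = 297578605/152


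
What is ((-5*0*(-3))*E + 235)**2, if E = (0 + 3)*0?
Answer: 55225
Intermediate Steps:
E = 0 (E = 3*0 = 0)
((-5*0*(-3))*E + 235)**2 = ((-5*0*(-3))*0 + 235)**2 = ((0*(-3))*0 + 235)**2 = (0*0 + 235)**2 = (0 + 235)**2 = 235**2 = 55225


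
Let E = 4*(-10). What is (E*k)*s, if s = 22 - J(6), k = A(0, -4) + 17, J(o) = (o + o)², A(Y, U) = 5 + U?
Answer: 87840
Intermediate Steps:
E = -40
J(o) = 4*o² (J(o) = (2*o)² = 4*o²)
k = 18 (k = (5 - 4) + 17 = 1 + 17 = 18)
s = -122 (s = 22 - 4*6² = 22 - 4*36 = 22 - 1*144 = 22 - 144 = -122)
(E*k)*s = -40*18*(-122) = -720*(-122) = 87840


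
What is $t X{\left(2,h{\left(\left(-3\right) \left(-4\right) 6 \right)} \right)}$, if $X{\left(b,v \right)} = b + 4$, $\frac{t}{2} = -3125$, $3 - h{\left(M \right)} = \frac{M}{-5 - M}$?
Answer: $-37500$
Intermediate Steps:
$h{\left(M \right)} = 3 - \frac{M}{-5 - M}$
$t = -6250$ ($t = 2 \left(-3125\right) = -6250$)
$X{\left(b,v \right)} = 4 + b$
$t X{\left(2,h{\left(\left(-3\right) \left(-4\right) 6 \right)} \right)} = - 6250 \left(4 + 2\right) = \left(-6250\right) 6 = -37500$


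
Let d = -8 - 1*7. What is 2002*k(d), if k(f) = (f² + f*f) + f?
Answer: 870870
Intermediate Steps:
d = -15 (d = -8 - 7 = -15)
k(f) = f + 2*f² (k(f) = (f² + f²) + f = 2*f² + f = f + 2*f²)
2002*k(d) = 2002*(-15*(1 + 2*(-15))) = 2002*(-15*(1 - 30)) = 2002*(-15*(-29)) = 2002*435 = 870870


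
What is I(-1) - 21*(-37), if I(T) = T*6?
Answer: 771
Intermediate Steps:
I(T) = 6*T
I(-1) - 21*(-37) = 6*(-1) - 21*(-37) = -6 + 777 = 771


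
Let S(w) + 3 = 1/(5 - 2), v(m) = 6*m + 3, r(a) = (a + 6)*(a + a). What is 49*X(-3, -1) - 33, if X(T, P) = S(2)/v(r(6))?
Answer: -86225/2601 ≈ -33.151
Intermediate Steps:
r(a) = 2*a*(6 + a) (r(a) = (6 + a)*(2*a) = 2*a*(6 + a))
v(m) = 3 + 6*m
S(w) = -8/3 (S(w) = -3 + 1/(5 - 2) = -3 + 1/3 = -3 + ⅓ = -8/3)
X(T, P) = -8/2601 (X(T, P) = -8/(3*(3 + 6*(2*6*(6 + 6)))) = -8/(3*(3 + 6*(2*6*12))) = -8/(3*(3 + 6*144)) = -8/(3*(3 + 864)) = -8/3/867 = -8/3*1/867 = -8/2601)
49*X(-3, -1) - 33 = 49*(-8/2601) - 33 = -392/2601 - 33 = -86225/2601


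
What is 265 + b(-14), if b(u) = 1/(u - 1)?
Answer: 3974/15 ≈ 264.93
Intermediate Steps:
b(u) = 1/(-1 + u)
265 + b(-14) = 265 + 1/(-1 - 14) = 265 + 1/(-15) = 265 - 1/15 = 3974/15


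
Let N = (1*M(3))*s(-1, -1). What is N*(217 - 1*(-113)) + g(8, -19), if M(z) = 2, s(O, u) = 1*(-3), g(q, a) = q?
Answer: -1972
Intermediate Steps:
s(O, u) = -3
N = -6 (N = (1*2)*(-3) = 2*(-3) = -6)
N*(217 - 1*(-113)) + g(8, -19) = -6*(217 - 1*(-113)) + 8 = -6*(217 + 113) + 8 = -6*330 + 8 = -1980 + 8 = -1972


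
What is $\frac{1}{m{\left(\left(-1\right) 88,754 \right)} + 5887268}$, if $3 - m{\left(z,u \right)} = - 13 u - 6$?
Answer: $\frac{1}{5897079} \approx 1.6958 \cdot 10^{-7}$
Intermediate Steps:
$m{\left(z,u \right)} = 9 + 13 u$ ($m{\left(z,u \right)} = 3 - \left(- 13 u - 6\right) = 3 - \left(-6 - 13 u\right) = 3 + \left(6 + 13 u\right) = 9 + 13 u$)
$\frac{1}{m{\left(\left(-1\right) 88,754 \right)} + 5887268} = \frac{1}{\left(9 + 13 \cdot 754\right) + 5887268} = \frac{1}{\left(9 + 9802\right) + 5887268} = \frac{1}{9811 + 5887268} = \frac{1}{5897079}$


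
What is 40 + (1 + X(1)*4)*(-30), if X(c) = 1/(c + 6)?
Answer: -50/7 ≈ -7.1429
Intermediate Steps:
X(c) = 1/(6 + c)
40 + (1 + X(1)*4)*(-30) = 40 + (1 + 4/(6 + 1))*(-30) = 40 + (1 + 4/7)*(-30) = 40 + (11/7)*(-30) = 40 - 330/7 = -50/7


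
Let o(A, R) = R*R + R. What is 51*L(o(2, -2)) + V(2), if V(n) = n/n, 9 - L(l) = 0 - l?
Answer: 562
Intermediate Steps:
o(A, R) = R + R² (o(A, R) = R² + R = R + R²)
L(l) = 9 + l (L(l) = 9 - (0 - l) = 9 - (-1)*l = 9 + l)
V(n) = 1
51*L(o(2, -2)) + V(2) = 51*(9 - 2*(1 - 2)) + 1 = 51*(9 - 2*(-1)) + 1 = 51*(9 + 2) + 1 = 51*11 + 1 = 561 + 1 = 562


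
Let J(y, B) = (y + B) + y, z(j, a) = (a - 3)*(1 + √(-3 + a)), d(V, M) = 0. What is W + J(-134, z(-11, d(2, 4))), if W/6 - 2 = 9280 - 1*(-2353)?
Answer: 69539 - 3*I*√3 ≈ 69539.0 - 5.1962*I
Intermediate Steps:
z(j, a) = (1 + √(-3 + a))*(-3 + a) (z(j, a) = (-3 + a)*(1 + √(-3 + a)) = (1 + √(-3 + a))*(-3 + a))
J(y, B) = B + 2*y (J(y, B) = (B + y) + y = B + 2*y)
W = 69810 (W = 12 + 6*(9280 - 1*(-2353)) = 12 + 6*(9280 + 2353) = 12 + 6*11633 = 12 + 69798 = 69810)
W + J(-134, z(-11, d(2, 4))) = 69810 + ((-3 + 0 - 3*√(-3 + 0) + 0*√(-3 + 0)) + 2*(-134)) = 69810 + ((-3 + 0 - 3*I*√3 + 0*√(-3)) - 268) = 69810 + ((-3 + 0 - 3*I*√3 + 0*(I*√3)) - 268) = 69810 + ((-3 + 0 - 3*I*√3 + 0) - 268) = 69810 + ((-3 - 3*I*√3) - 268) = 69810 + (-271 - 3*I*√3) = 69539 - 3*I*√3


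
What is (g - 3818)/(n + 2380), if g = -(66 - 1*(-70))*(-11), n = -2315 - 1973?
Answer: 129/106 ≈ 1.2170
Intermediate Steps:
n = -4288
g = 1496 (g = -(66 + 70)*(-11) = -136*(-11) = -1*(-1496) = 1496)
(g - 3818)/(n + 2380) = (1496 - 3818)/(-4288 + 2380) = -2322/(-1908) = -2322*(-1/1908) = 129/106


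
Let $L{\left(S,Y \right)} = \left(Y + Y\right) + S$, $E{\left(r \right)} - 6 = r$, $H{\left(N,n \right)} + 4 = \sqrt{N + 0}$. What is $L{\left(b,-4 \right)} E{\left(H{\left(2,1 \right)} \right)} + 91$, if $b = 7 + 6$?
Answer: $101 + 5 \sqrt{2} \approx 108.07$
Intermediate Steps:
$H{\left(N,n \right)} = -4 + \sqrt{N}$ ($H{\left(N,n \right)} = -4 + \sqrt{N + 0} = -4 + \sqrt{N}$)
$b = 13$
$E{\left(r \right)} = 6 + r$
$L{\left(S,Y \right)} = S + 2 Y$ ($L{\left(S,Y \right)} = 2 Y + S = S + 2 Y$)
$L{\left(b,-4 \right)} E{\left(H{\left(2,1 \right)} \right)} + 91 = \left(13 + 2 \left(-4\right)\right) \left(6 - \left(4 - \sqrt{2}\right)\right) + 91 = \left(13 - 8\right) \left(2 + \sqrt{2}\right) + 91 = 5 \left(2 + \sqrt{2}\right) + 91 = \left(10 + 5 \sqrt{2}\right) + 91 = 101 + 5 \sqrt{2}$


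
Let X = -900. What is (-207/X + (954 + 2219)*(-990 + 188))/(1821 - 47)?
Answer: -254474577/177400 ≈ -1434.5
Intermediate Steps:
(-207/X + (954 + 2219)*(-990 + 188))/(1821 - 47) = (-207/(-900) + (954 + 2219)*(-990 + 188))/(1821 - 47) = (-207*(-1/900) + 3173*(-802))/1774 = (23/100 - 2544746)*(1/1774) = -254474577/100*1/1774 = -254474577/177400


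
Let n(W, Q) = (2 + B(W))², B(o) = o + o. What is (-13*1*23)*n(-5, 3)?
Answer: -19136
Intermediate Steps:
B(o) = 2*o
n(W, Q) = (2 + 2*W)²
(-13*1*23)*n(-5, 3) = (-13*1*23)*(4*(1 - 5)²) = (-13*23)*(4*(-4)²) = -1196*16 = -299*64 = -19136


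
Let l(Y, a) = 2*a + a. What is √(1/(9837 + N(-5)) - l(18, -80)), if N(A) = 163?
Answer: √2400001/100 ≈ 15.492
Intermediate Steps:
l(Y, a) = 3*a
√(1/(9837 + N(-5)) - l(18, -80)) = √(1/(9837 + 163) - 3*(-80)) = √(1/10000 - 1*(-240)) = √(1/10000 + 240) = √(2400001/10000) = √2400001/100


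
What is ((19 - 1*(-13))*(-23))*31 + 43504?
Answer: 20688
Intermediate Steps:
((19 - 1*(-13))*(-23))*31 + 43504 = ((19 + 13)*(-23))*31 + 43504 = (32*(-23))*31 + 43504 = -736*31 + 43504 = -22816 + 43504 = 20688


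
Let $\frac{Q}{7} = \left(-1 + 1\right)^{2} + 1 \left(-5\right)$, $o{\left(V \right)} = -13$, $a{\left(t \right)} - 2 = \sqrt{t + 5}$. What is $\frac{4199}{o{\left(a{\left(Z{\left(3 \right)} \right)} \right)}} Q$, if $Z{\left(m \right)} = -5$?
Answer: $11305$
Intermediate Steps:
$a{\left(t \right)} = 2 + \sqrt{5 + t}$ ($a{\left(t \right)} = 2 + \sqrt{t + 5} = 2 + \sqrt{5 + t}$)
$Q = -35$ ($Q = 7 \left(\left(-1 + 1\right)^{2} + 1 \left(-5\right)\right) = 7 \left(0^{2} - 5\right) = 7 \left(0 - 5\right) = 7 \left(-5\right) = -35$)
$\frac{4199}{o{\left(a{\left(Z{\left(3 \right)} \right)} \right)}} Q = \frac{4199}{-13} \left(-35\right) = 4199 \left(- \frac{1}{13}\right) \left(-35\right) = \left(-323\right) \left(-35\right) = 11305$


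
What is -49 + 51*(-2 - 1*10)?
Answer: -661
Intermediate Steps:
-49 + 51*(-2 - 1*10) = -49 + 51*(-2 - 10) = -49 + 51*(-12) = -49 - 612 = -661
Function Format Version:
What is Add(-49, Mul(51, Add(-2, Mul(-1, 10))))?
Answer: -661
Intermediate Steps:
Add(-49, Mul(51, Add(-2, Mul(-1, 10)))) = Add(-49, Mul(51, Add(-2, -10))) = Add(-49, Mul(51, -12)) = Add(-49, -612) = -661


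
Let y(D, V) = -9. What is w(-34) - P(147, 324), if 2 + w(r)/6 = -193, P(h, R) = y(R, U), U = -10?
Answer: -1161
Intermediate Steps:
P(h, R) = -9
w(r) = -1170 (w(r) = -12 + 6*(-193) = -12 - 1158 = -1170)
w(-34) - P(147, 324) = -1170 - 1*(-9) = -1170 + 9 = -1161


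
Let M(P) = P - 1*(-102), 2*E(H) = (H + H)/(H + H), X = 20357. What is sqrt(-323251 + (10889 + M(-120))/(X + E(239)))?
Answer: I*sqrt(535855925966945)/40715 ≈ 568.55*I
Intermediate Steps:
E(H) = 1/2 (E(H) = ((H + H)/(H + H))/2 = ((2*H)/((2*H)))/2 = ((2*H)*(1/(2*H)))/2 = (1/2)*1 = 1/2)
M(P) = 102 + P (M(P) = P + 102 = 102 + P)
sqrt(-323251 + (10889 + M(-120))/(X + E(239))) = sqrt(-323251 + (10889 + (102 - 120))/(20357 + 1/2)) = sqrt(-323251 + (10889 - 18)/(40715/2)) = sqrt(-323251 + 10871*(2/40715)) = sqrt(-323251 + 21742/40715) = sqrt(-13161142723/40715) = I*sqrt(535855925966945)/40715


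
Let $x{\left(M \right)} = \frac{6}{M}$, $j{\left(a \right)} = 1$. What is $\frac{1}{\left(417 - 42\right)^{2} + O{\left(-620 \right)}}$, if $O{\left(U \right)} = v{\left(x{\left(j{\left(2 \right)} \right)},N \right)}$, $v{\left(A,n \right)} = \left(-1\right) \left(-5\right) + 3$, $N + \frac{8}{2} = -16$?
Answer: $\frac{1}{140633} \approx 7.1107 \cdot 10^{-6}$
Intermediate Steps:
$N = -20$ ($N = -4 - 16 = -20$)
$v{\left(A,n \right)} = 8$ ($v{\left(A,n \right)} = 5 + 3 = 8$)
$O{\left(U \right)} = 8$
$\frac{1}{\left(417 - 42\right)^{2} + O{\left(-620 \right)}} = \frac{1}{\left(417 - 42\right)^{2} + 8} = \frac{1}{375^{2} + 8} = \frac{1}{140625 + 8} = \frac{1}{140633}$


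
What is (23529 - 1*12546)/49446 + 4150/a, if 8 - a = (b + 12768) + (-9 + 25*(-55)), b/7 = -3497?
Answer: 116370383/215963646 ≈ 0.53884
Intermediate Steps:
b = -24479 (b = 7*(-3497) = -24479)
a = 13103 (a = 8 - ((-24479 + 12768) + (-9 + 25*(-55))) = 8 - (-11711 + (-9 - 1375)) = 8 - (-11711 - 1384) = 8 - 1*(-13095) = 8 + 13095 = 13103)
(23529 - 1*12546)/49446 + 4150/a = (23529 - 1*12546)/49446 + 4150/13103 = (23529 - 12546)*(1/49446) + 4150*(1/13103) = 10983*(1/49446) + 4150/13103 = 3661/16482 + 4150/13103 = 116370383/215963646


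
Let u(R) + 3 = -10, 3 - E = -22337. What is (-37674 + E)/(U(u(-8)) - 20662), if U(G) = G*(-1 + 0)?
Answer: 15334/20649 ≈ 0.74260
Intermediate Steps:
E = 22340 (E = 3 - 1*(-22337) = 3 + 22337 = 22340)
u(R) = -13 (u(R) = -3 - 10 = -13)
U(G) = -G (U(G) = G*(-1) = -G)
(-37674 + E)/(U(u(-8)) - 20662) = (-37674 + 22340)/(-1*(-13) - 20662) = -15334/(13 - 20662) = -15334/(-20649) = -15334*(-1/20649) = 15334/20649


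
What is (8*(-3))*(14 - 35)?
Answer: 504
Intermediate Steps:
(8*(-3))*(14 - 35) = -24*(-21) = 504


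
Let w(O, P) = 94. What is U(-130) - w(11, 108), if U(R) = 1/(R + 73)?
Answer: -5359/57 ≈ -94.018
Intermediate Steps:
U(R) = 1/(73 + R)
U(-130) - w(11, 108) = 1/(73 - 130) - 1*94 = 1/(-57) - 94 = -1/57 - 94 = -5359/57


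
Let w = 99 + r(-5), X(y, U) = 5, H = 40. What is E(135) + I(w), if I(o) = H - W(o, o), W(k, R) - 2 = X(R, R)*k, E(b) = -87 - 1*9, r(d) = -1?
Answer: -548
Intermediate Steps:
E(b) = -96 (E(b) = -87 - 9 = -96)
W(k, R) = 2 + 5*k
w = 98 (w = 99 - 1 = 98)
I(o) = 38 - 5*o (I(o) = 40 - (2 + 5*o) = 40 + (-2 - 5*o) = 38 - 5*o)
E(135) + I(w) = -96 + (38 - 5*98) = -96 + (38 - 490) = -96 - 452 = -548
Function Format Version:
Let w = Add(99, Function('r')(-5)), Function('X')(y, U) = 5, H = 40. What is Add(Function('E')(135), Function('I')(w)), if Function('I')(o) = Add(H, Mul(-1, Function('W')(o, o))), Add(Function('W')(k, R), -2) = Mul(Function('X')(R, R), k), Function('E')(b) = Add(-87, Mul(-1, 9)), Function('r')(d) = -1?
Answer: -548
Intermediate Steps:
Function('E')(b) = -96 (Function('E')(b) = Add(-87, -9) = -96)
Function('W')(k, R) = Add(2, Mul(5, k))
w = 98 (w = Add(99, -1) = 98)
Function('I')(o) = Add(38, Mul(-5, o)) (Function('I')(o) = Add(40, Mul(-1, Add(2, Mul(5, o)))) = Add(40, Add(-2, Mul(-5, o))) = Add(38, Mul(-5, o)))
Add(Function('E')(135), Function('I')(w)) = Add(-96, Add(38, Mul(-5, 98))) = Add(-96, Add(38, -490)) = Add(-96, -452) = -548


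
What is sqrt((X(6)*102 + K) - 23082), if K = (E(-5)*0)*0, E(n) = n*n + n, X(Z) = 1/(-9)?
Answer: 4*I*sqrt(12990)/3 ≈ 151.96*I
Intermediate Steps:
X(Z) = -1/9
E(n) = n + n**2 (E(n) = n**2 + n = n + n**2)
K = 0 (K = (-5*(1 - 5)*0)*0 = (-5*(-4)*0)*0 = (20*0)*0 = 0*0 = 0)
sqrt((X(6)*102 + K) - 23082) = sqrt((-1/9*102 + 0) - 23082) = sqrt((-34/3 + 0) - 23082) = sqrt(-34/3 - 23082) = sqrt(-69280/3) = 4*I*sqrt(12990)/3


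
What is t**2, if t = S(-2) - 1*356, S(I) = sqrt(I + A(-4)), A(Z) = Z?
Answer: (356 - I*sqrt(6))**2 ≈ 1.2673e+5 - 1744.0*I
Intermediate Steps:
S(I) = sqrt(-4 + I) (S(I) = sqrt(I - 4) = sqrt(-4 + I))
t = -356 + I*sqrt(6) (t = sqrt(-4 - 2) - 1*356 = sqrt(-6) - 356 = I*sqrt(6) - 356 = -356 + I*sqrt(6) ≈ -356.0 + 2.4495*I)
t**2 = (-356 + I*sqrt(6))**2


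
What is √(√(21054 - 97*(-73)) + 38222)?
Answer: √(38222 + √28135) ≈ 195.93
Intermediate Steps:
√(√(21054 - 97*(-73)) + 38222) = √(√(21054 + 7081) + 38222) = √(√28135 + 38222) = √(38222 + √28135)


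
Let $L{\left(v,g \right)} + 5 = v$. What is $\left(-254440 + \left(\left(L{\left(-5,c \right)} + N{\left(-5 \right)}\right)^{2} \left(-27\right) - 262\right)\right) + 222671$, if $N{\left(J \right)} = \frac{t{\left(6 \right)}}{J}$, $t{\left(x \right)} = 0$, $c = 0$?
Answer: $-34731$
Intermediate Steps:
$L{\left(v,g \right)} = -5 + v$
$N{\left(J \right)} = 0$ ($N{\left(J \right)} = \frac{0}{J} = 0$)
$\left(-254440 + \left(\left(L{\left(-5,c \right)} + N{\left(-5 \right)}\right)^{2} \left(-27\right) - 262\right)\right) + 222671 = \left(-254440 + \left(\left(\left(-5 - 5\right) + 0\right)^{2} \left(-27\right) - 262\right)\right) + 222671 = \left(-254440 + \left(\left(-10 + 0\right)^{2} \left(-27\right) - 262\right)\right) + 222671 = \left(-254440 + \left(\left(-10\right)^{2} \left(-27\right) - 262\right)\right) + 222671 = \left(-254440 + \left(100 \left(-27\right) - 262\right)\right) + 222671 = \left(-254440 - 2962\right) + 222671 = -257402 + 222671 = -34731$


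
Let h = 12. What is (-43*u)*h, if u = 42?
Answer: -21672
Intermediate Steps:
(-43*u)*h = -43*42*12 = -1806*12 = -21672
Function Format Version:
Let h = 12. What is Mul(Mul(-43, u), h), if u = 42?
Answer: -21672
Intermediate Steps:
Mul(Mul(-43, u), h) = Mul(Mul(-43, 42), 12) = Mul(-1806, 12) = -21672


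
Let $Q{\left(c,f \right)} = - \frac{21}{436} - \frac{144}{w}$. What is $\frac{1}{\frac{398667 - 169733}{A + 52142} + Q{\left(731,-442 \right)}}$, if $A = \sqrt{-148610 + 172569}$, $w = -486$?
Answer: $\frac{582575782231104804}{2702406206870648927} + \frac{10575223352352 \sqrt{23959}}{2702406206870648927} \approx 0.21618$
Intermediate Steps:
$Q{\left(c,f \right)} = \frac{2921}{11772}$ ($Q{\left(c,f \right)} = - \frac{21}{436} - \frac{144}{-486} = \left(-21\right) \frac{1}{436} - - \frac{8}{27} = - \frac{21}{436} + \frac{8}{27} = \frac{2921}{11772}$)
$A = \sqrt{23959} \approx 154.79$
$\frac{1}{\frac{398667 - 169733}{A + 52142} + Q{\left(731,-442 \right)}} = \frac{1}{\frac{398667 - 169733}{\sqrt{23959} + 52142} + \frac{2921}{11772}} = \frac{1}{\frac{228934}{52142 + \sqrt{23959}} + \frac{2921}{11772}} = \frac{1}{\frac{2921}{11772} + \frac{228934}{52142 + \sqrt{23959}}}$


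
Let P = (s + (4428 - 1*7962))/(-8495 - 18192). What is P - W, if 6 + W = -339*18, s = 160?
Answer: 163007570/26687 ≈ 6108.1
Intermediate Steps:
W = -6108 (W = -6 - 339*18 = -6 - 6102 = -6108)
P = 3374/26687 (P = (160 + (4428 - 1*7962))/(-8495 - 18192) = (160 + (4428 - 7962))/(-26687) = (160 - 3534)*(-1/26687) = -3374*(-1/26687) = 3374/26687 ≈ 0.12643)
P - W = 3374/26687 - 1*(-6108) = 3374/26687 + 6108 = 163007570/26687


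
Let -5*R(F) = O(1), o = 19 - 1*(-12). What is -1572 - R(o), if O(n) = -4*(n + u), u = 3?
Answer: -7876/5 ≈ -1575.2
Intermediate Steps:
o = 31 (o = 19 + 12 = 31)
O(n) = -12 - 4*n (O(n) = -4*(n + 3) = -4*(3 + n) = -12 - 4*n)
R(F) = 16/5 (R(F) = -(-12 - 4*1)/5 = -(-12 - 4)/5 = -⅕*(-16) = 16/5)
-1572 - R(o) = -1572 - 1*16/5 = -1572 - 16/5 = -7876/5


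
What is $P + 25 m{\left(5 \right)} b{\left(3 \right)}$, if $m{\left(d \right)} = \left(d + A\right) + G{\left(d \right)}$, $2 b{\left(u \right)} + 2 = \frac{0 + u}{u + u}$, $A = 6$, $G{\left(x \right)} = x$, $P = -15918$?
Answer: $-16218$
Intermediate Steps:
$b{\left(u \right)} = - \frac{3}{4}$ ($b{\left(u \right)} = -1 + \frac{\left(0 + u\right) \frac{1}{u + u}}{2} = -1 + \frac{u \frac{1}{2 u}}{2} = -1 + \frac{1}{2} \cdot \frac{1}{2} = -1 + \frac{1}{4} = - \frac{3}{4}$)
$m{\left(d \right)} = 6 + 2 d$ ($m{\left(d \right)} = \left(d + 6\right) + d = \left(6 + d\right) + d = 6 + 2 d$)
$P + 25 m{\left(5 \right)} b{\left(3 \right)} = -15918 + 25 \left(6 + 2 \cdot 5\right) \left(- \frac{3}{4}\right) = -15918 + 25 \left(6 + 10\right) \left(- \frac{3}{4}\right) = -15918 + 25 \cdot 16 \left(- \frac{3}{4}\right) = -15918 + 400 \left(- \frac{3}{4}\right) = -15918 - 300 = -16218$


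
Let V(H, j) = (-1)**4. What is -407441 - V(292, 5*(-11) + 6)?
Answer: -407442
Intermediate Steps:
V(H, j) = 1
-407441 - V(292, 5*(-11) + 6) = -407441 - 1*1 = -407441 - 1 = -407442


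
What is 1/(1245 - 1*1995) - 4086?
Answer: -3064501/750 ≈ -4086.0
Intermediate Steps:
1/(1245 - 1*1995) - 4086 = 1/(1245 - 1995) - 4086 = 1/(-750) - 4086 = -1/750 - 4086 = -3064501/750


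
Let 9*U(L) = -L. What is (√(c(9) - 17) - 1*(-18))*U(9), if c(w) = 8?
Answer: -18 - 3*I ≈ -18.0 - 3.0*I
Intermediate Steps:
U(L) = -L/9 (U(L) = (-L)/9 = -L/9)
(√(c(9) - 17) - 1*(-18))*U(9) = (√(8 - 17) - 1*(-18))*(-⅑*9) = (√(-9) + 18)*(-1) = (3*I + 18)*(-1) = (18 + 3*I)*(-1) = -18 - 3*I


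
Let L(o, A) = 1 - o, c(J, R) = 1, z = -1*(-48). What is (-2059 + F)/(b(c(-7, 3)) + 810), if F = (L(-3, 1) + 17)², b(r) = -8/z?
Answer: -9708/4859 ≈ -1.9979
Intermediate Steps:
z = 48
b(r) = -⅙ (b(r) = -8/48 = -8*1/48 = -⅙)
F = 441 (F = ((1 - 1*(-3)) + 17)² = ((1 + 3) + 17)² = (4 + 17)² = 21² = 441)
(-2059 + F)/(b(c(-7, 3)) + 810) = (-2059 + 441)/(-⅙ + 810) = -1618/4859/6 = -1618*6/4859 = -9708/4859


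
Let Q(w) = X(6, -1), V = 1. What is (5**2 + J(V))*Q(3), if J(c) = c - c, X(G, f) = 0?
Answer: 0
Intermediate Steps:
J(c) = 0
Q(w) = 0
(5**2 + J(V))*Q(3) = (5**2 + 0)*0 = (25 + 0)*0 = 25*0 = 0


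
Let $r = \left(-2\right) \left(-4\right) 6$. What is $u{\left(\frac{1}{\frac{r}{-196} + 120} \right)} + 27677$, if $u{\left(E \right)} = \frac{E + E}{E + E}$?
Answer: $27678$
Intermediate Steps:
$r = 48$ ($r = 8 \cdot 6 = 48$)
$u{\left(E \right)} = 1$ ($u{\left(E \right)} = \frac{2 E}{2 E} = 2 E \frac{1}{2 E} = 1$)
$u{\left(\frac{1}{\frac{r}{-196} + 120} \right)} + 27677 = 1 + 27677 = 27678$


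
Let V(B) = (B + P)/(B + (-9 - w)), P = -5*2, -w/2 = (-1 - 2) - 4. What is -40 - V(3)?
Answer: -807/20 ≈ -40.350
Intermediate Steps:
w = 14 (w = -2*((-1 - 2) - 4) = -2*(-3 - 4) = -2*(-7) = 14)
P = -10
V(B) = (-10 + B)/(-23 + B) (V(B) = (B - 10)/(B + (-9 - 1*14)) = (-10 + B)/(B + (-9 - 14)) = (-10 + B)/(B - 23) = (-10 + B)/(-23 + B))
-40 - V(3) = -40 - (10 - 1*3)/(23 - 1*3) = -40 - (10 - 3)/(23 - 3) = -40 - 7/20 = -807/20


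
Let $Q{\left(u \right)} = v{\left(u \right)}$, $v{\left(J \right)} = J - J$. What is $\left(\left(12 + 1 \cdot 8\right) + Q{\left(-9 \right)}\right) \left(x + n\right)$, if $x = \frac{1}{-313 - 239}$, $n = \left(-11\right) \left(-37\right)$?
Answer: $\frac{1123315}{138} \approx 8140.0$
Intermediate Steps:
$n = 407$
$x = - \frac{1}{552}$ ($x = \frac{1}{-552} = - \frac{1}{552} \approx -0.0018116$)
$v{\left(J \right)} = 0$
$Q{\left(u \right)} = 0$
$\left(\left(12 + 1 \cdot 8\right) + Q{\left(-9 \right)}\right) \left(x + n\right) = \left(\left(12 + 1 \cdot 8\right) + 0\right) \left(- \frac{1}{552} + 407\right) = \left(\left(12 + 8\right) + 0\right) \frac{224663}{552} = \left(20 + 0\right) \frac{224663}{552} = 20 \cdot \frac{224663}{552} = \frac{1123315}{138}$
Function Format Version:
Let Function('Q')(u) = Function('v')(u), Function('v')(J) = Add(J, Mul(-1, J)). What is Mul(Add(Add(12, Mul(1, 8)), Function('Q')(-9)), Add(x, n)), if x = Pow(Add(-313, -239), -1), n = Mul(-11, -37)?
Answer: Rational(1123315, 138) ≈ 8140.0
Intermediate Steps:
n = 407
x = Rational(-1, 552) (x = Pow(-552, -1) = Rational(-1, 552) ≈ -0.0018116)
Function('v')(J) = 0
Function('Q')(u) = 0
Mul(Add(Add(12, Mul(1, 8)), Function('Q')(-9)), Add(x, n)) = Mul(Add(Add(12, Mul(1, 8)), 0), Add(Rational(-1, 552), 407)) = Mul(Add(Add(12, 8), 0), Rational(224663, 552)) = Mul(Add(20, 0), Rational(224663, 552)) = Mul(20, Rational(224663, 552)) = Rational(1123315, 138)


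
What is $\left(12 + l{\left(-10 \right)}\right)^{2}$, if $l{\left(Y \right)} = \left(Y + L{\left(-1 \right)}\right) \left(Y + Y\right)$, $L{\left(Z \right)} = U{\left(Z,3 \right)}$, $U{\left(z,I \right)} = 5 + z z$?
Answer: $8464$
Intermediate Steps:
$U{\left(z,I \right)} = 5 + z^{2}$
$L{\left(Z \right)} = 5 + Z^{2}$
$l{\left(Y \right)} = 2 Y \left(6 + Y\right)$ ($l{\left(Y \right)} = \left(Y + \left(5 + \left(-1\right)^{2}\right)\right) \left(Y + Y\right) = \left(Y + \left(5 + 1\right)\right) 2 Y = \left(Y + 6\right) 2 Y = \left(6 + Y\right) 2 Y = 2 Y \left(6 + Y\right)$)
$\left(12 + l{\left(-10 \right)}\right)^{2} = \left(12 + 2 \left(-10\right) \left(6 - 10\right)\right)^{2} = \left(12 + 2 \left(-10\right) \left(-4\right)\right)^{2} = \left(12 + 80\right)^{2} = 92^{2} = 8464$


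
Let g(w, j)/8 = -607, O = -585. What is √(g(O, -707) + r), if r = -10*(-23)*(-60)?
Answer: 4*I*√1166 ≈ 136.59*I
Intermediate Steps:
g(w, j) = -4856 (g(w, j) = 8*(-607) = -4856)
r = -13800 (r = 230*(-60) = -13800)
√(g(O, -707) + r) = √(-4856 - 13800) = √(-18656) = 4*I*√1166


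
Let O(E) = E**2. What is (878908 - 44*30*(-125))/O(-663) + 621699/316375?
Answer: 603546001231/139068642375 ≈ 4.3399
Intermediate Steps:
(878908 - 44*30*(-125))/O(-663) + 621699/316375 = (878908 - 44*30*(-125))/((-663)**2) + 621699/316375 = (878908 - 1320*(-125))/439569 + 621699*(1/316375) = (878908 + 165000)*(1/439569) + 621699/316375 = 1043908*(1/439569) + 621699/316375 = 1043908/439569 + 621699/316375 = 603546001231/139068642375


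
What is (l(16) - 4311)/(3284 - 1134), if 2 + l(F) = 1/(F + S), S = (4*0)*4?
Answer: -69007/34400 ≈ -2.0060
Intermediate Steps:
S = 0 (S = 0*4 = 0)
l(F) = -2 + 1/F (l(F) = -2 + 1/(F + 0) = -2 + 1/F)
(l(16) - 4311)/(3284 - 1134) = ((-2 + 1/16) - 4311)/(3284 - 1134) = ((-2 + 1/16) - 4311)/2150 = (-31/16 - 4311)*(1/2150) = -69007/16*1/2150 = -69007/34400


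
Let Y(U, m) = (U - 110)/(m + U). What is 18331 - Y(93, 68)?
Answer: 2951308/161 ≈ 18331.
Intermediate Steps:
Y(U, m) = (-110 + U)/(U + m)
18331 - Y(93, 68) = 18331 - (-110 + 93)/(93 + 68) = 18331 - (-17)/161 = 18331 - 1*(-17/161) = 18331 + 17/161 = 2951308/161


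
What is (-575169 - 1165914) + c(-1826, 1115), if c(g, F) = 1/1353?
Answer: -2355685298/1353 ≈ -1.7411e+6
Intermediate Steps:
c(g, F) = 1/1353
(-575169 - 1165914) + c(-1826, 1115) = (-575169 - 1165914) + 1/1353 = -1741083 + 1/1353 = -2355685298/1353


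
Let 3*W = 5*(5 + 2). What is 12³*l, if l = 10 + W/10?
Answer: 19296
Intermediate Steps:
W = 35/3 (W = (5*(5 + 2))/3 = (5*7)/3 = (⅓)*35 = 35/3 ≈ 11.667)
l = 67/6 (l = 10 + (35/3)/10 = 10 + (35/3)*(⅒) = 10 + 7/6 = 67/6 ≈ 11.167)
12³*l = 12³*(67/6) = 1728*(67/6) = 19296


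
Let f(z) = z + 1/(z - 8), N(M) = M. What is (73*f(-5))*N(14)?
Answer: -67452/13 ≈ -5188.6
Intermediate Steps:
f(z) = z + 1/(-8 + z)
(73*f(-5))*N(14) = (73*((1 + (-5)**2 - 8*(-5))/(-8 - 5)))*14 = (73*((1 + 25 + 40)/(-13)))*14 = (73*(-1/13*66))*14 = (73*(-66/13))*14 = -4818/13*14 = -67452/13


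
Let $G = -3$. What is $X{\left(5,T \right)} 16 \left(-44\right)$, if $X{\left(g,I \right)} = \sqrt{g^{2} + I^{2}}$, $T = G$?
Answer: $- 704 \sqrt{34} \approx -4105.0$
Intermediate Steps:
$T = -3$
$X{\left(g,I \right)} = \sqrt{I^{2} + g^{2}}$
$X{\left(5,T \right)} 16 \left(-44\right) = \sqrt{\left(-3\right)^{2} + 5^{2}} \cdot 16 \left(-44\right) = \sqrt{9 + 25} \cdot 16 \left(-44\right) = \sqrt{34} \cdot 16 \left(-44\right) = 16 \sqrt{34} \left(-44\right) = - 704 \sqrt{34}$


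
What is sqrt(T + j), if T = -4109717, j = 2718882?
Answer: I*sqrt(1390835) ≈ 1179.3*I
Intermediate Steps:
sqrt(T + j) = sqrt(-4109717 + 2718882) = sqrt(-1390835) = I*sqrt(1390835)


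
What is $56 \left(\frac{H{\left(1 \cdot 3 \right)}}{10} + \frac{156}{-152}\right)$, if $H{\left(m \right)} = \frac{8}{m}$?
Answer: $- \frac{12124}{285} \approx -42.54$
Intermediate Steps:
$56 \left(\frac{H{\left(1 \cdot 3 \right)}}{10} + \frac{156}{-152}\right) = 56 \left(\frac{8 \frac{1}{1 \cdot 3}}{10} + \frac{156}{-152}\right) = 56 \left(\frac{8}{3} \cdot \frac{1}{10} + 156 \left(- \frac{1}{152}\right)\right) = 56 \left(8 \cdot \frac{1}{3} \cdot \frac{1}{10} - \frac{39}{38}\right) = 56 \left(\frac{8}{3} \cdot \frac{1}{10} - \frac{39}{38}\right) = 56 \left(\frac{4}{15} - \frac{39}{38}\right) = 56 \left(- \frac{433}{570}\right) = - \frac{12124}{285}$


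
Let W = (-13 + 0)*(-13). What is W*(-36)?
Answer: -6084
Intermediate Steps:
W = 169 (W = -13*(-13) = 169)
W*(-36) = 169*(-36) = -6084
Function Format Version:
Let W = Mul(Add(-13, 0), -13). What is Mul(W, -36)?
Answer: -6084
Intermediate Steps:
W = 169 (W = Mul(-13, -13) = 169)
Mul(W, -36) = Mul(169, -36) = -6084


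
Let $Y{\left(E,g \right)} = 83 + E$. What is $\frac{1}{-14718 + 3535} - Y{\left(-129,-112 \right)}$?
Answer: $\frac{514417}{11183} \approx 46.0$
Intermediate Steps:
$\frac{1}{-14718 + 3535} - Y{\left(-129,-112 \right)} = \frac{1}{-14718 + 3535} - \left(83 - 129\right) = \frac{1}{-11183} - -46 = - \frac{1}{11183} + 46 = \frac{514417}{11183}$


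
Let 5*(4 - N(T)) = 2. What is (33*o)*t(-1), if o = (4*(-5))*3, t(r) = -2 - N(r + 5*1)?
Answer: 11088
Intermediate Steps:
N(T) = 18/5 (N(T) = 4 - ⅕*2 = 4 - ⅖ = 18/5)
t(r) = -28/5 (t(r) = -2 - 1*18/5 = -2 - 18/5 = -28/5)
o = -60 (o = -20*3 = -60)
(33*o)*t(-1) = (33*(-60))*(-28/5) = -1980*(-28/5) = 11088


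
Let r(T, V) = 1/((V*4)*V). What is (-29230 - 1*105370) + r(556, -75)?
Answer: -3028499999/22500 ≈ -1.3460e+5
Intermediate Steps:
r(T, V) = 1/(4*V**2) (r(T, V) = 1/((4*V)*V) = 1/(4*V**2))
(-29230 - 1*105370) + r(556, -75) = (-29230 - 1*105370) + (1/4)/(-75)**2 = (-29230 - 105370) + (1/4)*(1/5625) = -134600 + 1/22500 = -3028499999/22500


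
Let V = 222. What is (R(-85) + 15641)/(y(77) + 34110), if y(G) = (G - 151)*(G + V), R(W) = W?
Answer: 3889/2996 ≈ 1.2981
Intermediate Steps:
y(G) = (-151 + G)*(222 + G) (y(G) = (G - 151)*(G + 222) = (-151 + G)*(222 + G))
(R(-85) + 15641)/(y(77) + 34110) = (-85 + 15641)/((-33522 + 77**2 + 71*77) + 34110) = 15556/((-33522 + 5929 + 5467) + 34110) = 15556/(-22126 + 34110) = 15556/11984 = 15556*(1/11984) = 3889/2996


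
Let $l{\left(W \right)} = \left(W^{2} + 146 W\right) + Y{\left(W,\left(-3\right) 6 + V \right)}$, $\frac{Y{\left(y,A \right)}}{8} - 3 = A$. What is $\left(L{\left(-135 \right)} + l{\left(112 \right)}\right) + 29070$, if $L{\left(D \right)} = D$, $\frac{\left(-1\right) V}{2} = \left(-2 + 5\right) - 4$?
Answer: $57727$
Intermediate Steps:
$V = 2$ ($V = - 2 \left(\left(-2 + 5\right) - 4\right) = - 2 \left(3 - 4\right) = \left(-2\right) \left(-1\right) = 2$)
$Y{\left(y,A \right)} = 24 + 8 A$
$l{\left(W \right)} = -104 + W^{2} + 146 W$ ($l{\left(W \right)} = \left(W^{2} + 146 W\right) + \left(24 + 8 \left(\left(-3\right) 6 + 2\right)\right) = \left(W^{2} + 146 W\right) + \left(24 + 8 \left(-18 + 2\right)\right) = \left(W^{2} + 146 W\right) + \left(24 + 8 \left(-16\right)\right) = \left(W^{2} + 146 W\right) + \left(24 - 128\right) = \left(W^{2} + 146 W\right) - 104 = -104 + W^{2} + 146 W$)
$\left(L{\left(-135 \right)} + l{\left(112 \right)}\right) + 29070 = \left(-135 + \left(-104 + 112^{2} + 146 \cdot 112\right)\right) + 29070 = \left(-135 + \left(-104 + 12544 + 16352\right)\right) + 29070 = \left(-135 + 28792\right) + 29070 = 28657 + 29070 = 57727$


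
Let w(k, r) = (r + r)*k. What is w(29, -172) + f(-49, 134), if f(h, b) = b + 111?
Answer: -9731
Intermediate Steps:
w(k, r) = 2*k*r (w(k, r) = (2*r)*k = 2*k*r)
f(h, b) = 111 + b
w(29, -172) + f(-49, 134) = 2*29*(-172) + (111 + 134) = -9976 + 245 = -9731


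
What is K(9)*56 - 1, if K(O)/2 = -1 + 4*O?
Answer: 3919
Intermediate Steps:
K(O) = -2 + 8*O (K(O) = 2*(-1 + 4*O) = -2 + 8*O)
K(9)*56 - 1 = (-2 + 8*9)*56 - 1 = (-2 + 72)*56 - 1 = 70*56 - 1 = 3920 - 1 = 3919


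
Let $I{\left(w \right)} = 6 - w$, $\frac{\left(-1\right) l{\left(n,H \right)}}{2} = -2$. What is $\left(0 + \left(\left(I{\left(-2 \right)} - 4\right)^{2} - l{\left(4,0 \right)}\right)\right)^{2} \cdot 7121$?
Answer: $1025424$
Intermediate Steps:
$l{\left(n,H \right)} = 4$ ($l{\left(n,H \right)} = \left(-2\right) \left(-2\right) = 4$)
$\left(0 + \left(\left(I{\left(-2 \right)} - 4\right)^{2} - l{\left(4,0 \right)}\right)\right)^{2} \cdot 7121 = \left(0 + \left(\left(\left(6 - -2\right) - 4\right)^{2} - 4\right)\right)^{2} \cdot 7121 = \left(0 - \left(4 - \left(\left(6 + 2\right) - 4\right)^{2}\right)\right)^{2} \cdot 7121 = \left(0 - \left(4 - \left(8 - 4\right)^{2}\right)\right)^{2} \cdot 7121 = \left(0 - \left(4 - 4^{2}\right)\right)^{2} \cdot 7121 = \left(0 + \left(16 - 4\right)\right)^{2} \cdot 7121 = \left(0 + 12\right)^{2} \cdot 7121 = 12^{2} \cdot 7121 = 144 \cdot 7121 = 1025424$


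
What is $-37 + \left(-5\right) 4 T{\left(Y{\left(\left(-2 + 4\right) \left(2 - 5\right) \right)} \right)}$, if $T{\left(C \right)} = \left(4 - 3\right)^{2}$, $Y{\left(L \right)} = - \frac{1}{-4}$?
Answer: $-57$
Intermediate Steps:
$Y{\left(L \right)} = \frac{1}{4}$ ($Y{\left(L \right)} = \left(-1\right) \left(- \frac{1}{4}\right) = \frac{1}{4}$)
$T{\left(C \right)} = 1$ ($T{\left(C \right)} = 1^{2} = 1$)
$-37 + \left(-5\right) 4 T{\left(Y{\left(\left(-2 + 4\right) \left(2 - 5\right) \right)} \right)} = -37 + \left(-5\right) 4 \cdot 1 = -37 - 20 = -57$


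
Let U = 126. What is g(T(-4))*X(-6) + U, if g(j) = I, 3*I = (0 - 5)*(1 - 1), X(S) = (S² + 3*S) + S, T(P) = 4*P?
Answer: 126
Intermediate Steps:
X(S) = S² + 4*S
I = 0 (I = ((0 - 5)*(1 - 1))/3 = (-5*0)/3 = (⅓)*0 = 0)
g(j) = 0
g(T(-4))*X(-6) + U = 0*(-6*(4 - 6)) + 126 = 0*(-6*(-2)) + 126 = 0*12 + 126 = 0 + 126 = 126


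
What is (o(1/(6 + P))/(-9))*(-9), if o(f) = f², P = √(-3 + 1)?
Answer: (6 + I*√2)⁻² ≈ 0.023546 - 0.011752*I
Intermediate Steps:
P = I*√2 (P = √(-2) = I*√2 ≈ 1.4142*I)
(o(1/(6 + P))/(-9))*(-9) = ((1/(6 + I*√2))²/(-9))*(-9) = (-⅑/(6 + I*√2)²)*(-9) = -1/(9*(6 + I*√2)²)*(-9) = (6 + I*√2)⁻²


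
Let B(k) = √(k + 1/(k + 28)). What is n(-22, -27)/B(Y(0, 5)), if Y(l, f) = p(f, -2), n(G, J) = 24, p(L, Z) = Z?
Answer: -8*I*√1326/17 ≈ -17.136*I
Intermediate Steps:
Y(l, f) = -2
B(k) = √(k + 1/(28 + k))
n(-22, -27)/B(Y(0, 5)) = 24/(√((1 - 2*(28 - 2))/(28 - 2))) = 24/(√((1 - 2*26)/26)) = 24/(√((1 - 52)/26)) = 24/(√((1/26)*(-51))) = 24/(√(-51/26)) = 24/((I*√1326/26)) = 24*(-I*√1326/51) = -8*I*√1326/17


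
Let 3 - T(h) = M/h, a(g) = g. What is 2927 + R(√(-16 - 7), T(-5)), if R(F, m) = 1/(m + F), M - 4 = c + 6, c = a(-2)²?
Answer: 4144777/1416 - 25*I*√23/1416 ≈ 2927.1 - 0.084672*I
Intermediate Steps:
c = 4 (c = (-2)² = 4)
M = 14 (M = 4 + (4 + 6) = 4 + 10 = 14)
T(h) = 3 - 14/h
R(F, m) = 1/(F + m)
2927 + R(√(-16 - 7), T(-5)) = 2927 + 1/(√(-16 - 7) + (3 - 14/(-5))) = 2927 + 1/(√(-23) + (3 - 14*(-⅕))) = 2927 + 1/(I*√23 + (3 + 14/5)) = 2927 + 1/(I*√23 + 29/5) = 2927 + 1/(29/5 + I*√23)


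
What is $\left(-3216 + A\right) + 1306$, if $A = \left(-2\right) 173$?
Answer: $-2256$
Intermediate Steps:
$A = -346$
$\left(-3216 + A\right) + 1306 = \left(-3216 - 346\right) + 1306 = -3562 + 1306 = -2256$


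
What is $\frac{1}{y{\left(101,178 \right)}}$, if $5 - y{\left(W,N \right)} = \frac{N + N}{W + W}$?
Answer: $\frac{101}{327} \approx 0.30887$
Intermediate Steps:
$y{\left(W,N \right)} = 5 - \frac{N}{W}$ ($y{\left(W,N \right)} = 5 - \frac{N + N}{W + W} = 5 - \frac{2 N}{2 W} = 5 - 2 N \frac{1}{2 W} = 5 - \frac{N}{W}$)
$\frac{1}{y{\left(101,178 \right)}} = \frac{1}{5 - \frac{178}{101}} = \frac{1}{\frac{327}{101}} = \frac{101}{327}$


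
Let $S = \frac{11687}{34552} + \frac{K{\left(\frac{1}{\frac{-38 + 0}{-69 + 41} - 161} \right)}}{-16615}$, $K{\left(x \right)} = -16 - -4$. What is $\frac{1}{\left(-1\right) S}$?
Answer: $- \frac{574081480}{194594129} \approx -2.9501$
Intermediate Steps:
$K{\left(x \right)} = -12$ ($K{\left(x \right)} = -16 + 4 = -12$)
$S = \frac{194594129}{574081480}$ ($S = \frac{11687}{34552} - \frac{12}{-16615} = 11687 \cdot \frac{1}{34552} - - \frac{12}{16615} = \frac{11687}{34552} + \frac{12}{16615} = \frac{194594129}{574081480} \approx 0.33897$)
$\frac{1}{\left(-1\right) S} = \frac{1}{\left(-1\right) \frac{194594129}{574081480}} = \frac{1}{- \frac{194594129}{574081480}} = - \frac{574081480}{194594129}$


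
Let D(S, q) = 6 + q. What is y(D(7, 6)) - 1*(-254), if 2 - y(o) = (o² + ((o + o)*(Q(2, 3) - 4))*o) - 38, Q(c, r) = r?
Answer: 438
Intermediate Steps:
y(o) = 40 + o² (y(o) = 2 - ((o² + ((o + o)*(3 - 4))*o) - 38) = 2 - ((o² + ((2*o)*(-1))*o) - 38) = 2 - ((o² + (-2*o)*o) - 38) = 2 - ((o² - 2*o²) - 38) = 2 - (-o² - 38) = 2 - (-38 - o²) = 2 + (38 + o²) = 40 + o²)
y(D(7, 6)) - 1*(-254) = (40 + (6 + 6)²) - 1*(-254) = (40 + 12²) + 254 = (40 + 144) + 254 = 184 + 254 = 438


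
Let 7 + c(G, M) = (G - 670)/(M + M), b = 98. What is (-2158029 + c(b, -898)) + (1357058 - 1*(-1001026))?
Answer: 89821695/449 ≈ 2.0005e+5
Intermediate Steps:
c(G, M) = -7 + (-670 + G)/(2*M) (c(G, M) = -7 + (G - 670)/(M + M) = -7 + (-670 + G)/((2*M)) = -7 + (-670 + G)*(1/(2*M)) = -7 + (-670 + G)/(2*M))
(-2158029 + c(b, -898)) + (1357058 - 1*(-1001026)) = (-2158029 + (½)*(-670 + 98 - 14*(-898))/(-898)) + (1357058 - 1*(-1001026)) = (-2158029 + (½)*(-1/898)*(-670 + 98 + 12572)) + (1357058 + 1001026) = (-2158029 + (½)*(-1/898)*12000) + 2358084 = (-2158029 - 3000/449) + 2358084 = -968958021/449 + 2358084 = 89821695/449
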